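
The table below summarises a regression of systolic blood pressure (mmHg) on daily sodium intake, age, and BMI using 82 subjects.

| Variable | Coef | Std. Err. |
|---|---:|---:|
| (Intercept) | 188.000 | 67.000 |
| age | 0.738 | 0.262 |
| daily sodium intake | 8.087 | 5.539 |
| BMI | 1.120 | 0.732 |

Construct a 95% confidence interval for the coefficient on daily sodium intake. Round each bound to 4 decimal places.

Read off: b = 8.087, SE = 5.539 for daily sodium intake.
df = n − k − 1 = 82 − 3 − 1 = 78.
t* = t_{0.025, 78} = 1.990847.
Margin = t* × SE = 1.990847 × 5.539 = 11.027302.
CI: 8.087 ± 11.027302 → (-2.9403, 19.1143).

(-2.9403, 19.1143)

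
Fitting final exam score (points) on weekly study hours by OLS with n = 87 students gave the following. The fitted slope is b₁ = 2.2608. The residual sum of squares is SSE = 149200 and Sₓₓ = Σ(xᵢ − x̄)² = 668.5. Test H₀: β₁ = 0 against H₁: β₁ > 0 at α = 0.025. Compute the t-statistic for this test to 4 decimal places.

t = 1.3952

MSE = SSE/(n − 2) = 149200/85 = 1755.29.
SE(b₁) = √(MSE/Sₓₓ) = √(1755.29/668.5) = 1.62041.
t = 2.2608 / 1.62041 = 1.3952.
df = n − 2 = 85.
One-sided p ≈ 0.0833, which is ≥ 0.025, so fail to reject H₀.
The data do not give significant evidence that the true slope on weekly study hours is positive.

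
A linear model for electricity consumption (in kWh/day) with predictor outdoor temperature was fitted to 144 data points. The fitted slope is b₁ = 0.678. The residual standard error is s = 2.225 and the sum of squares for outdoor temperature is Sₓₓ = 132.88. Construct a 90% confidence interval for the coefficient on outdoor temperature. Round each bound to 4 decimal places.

(0.3584, 0.9976)

SE(b₁) = s/√Sₓₓ = 2.225/√132.88 = 0.193019.
df = n − 2 = 142.
t* = t_{0.05, 142} = 1.655655.
Margin = t* × SE = 1.655655 × 0.193019 = 0.319573.
CI: 0.678 ± 0.319573 → (0.3584, 0.9976).
With 90% confidence, each one-unit increase in outdoor temperature is associated with a change of between 0.3584 and 0.9976 kWh/day in electricity consumption.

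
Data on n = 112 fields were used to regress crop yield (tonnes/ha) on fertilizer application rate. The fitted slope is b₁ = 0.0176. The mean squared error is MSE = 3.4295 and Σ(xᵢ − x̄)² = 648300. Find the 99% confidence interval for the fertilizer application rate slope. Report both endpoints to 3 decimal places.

SE(b₁) = √(MSE/Sₓₓ) = √(3.4295/648300) = 0.0023.
df = n − 2 = 110.
t* = t_{0.005, 110} = 2.621265.
Margin = t* × SE = 2.621265 × 0.0023 = 0.00603.
CI: 0.0176 ± 0.00603 → (0.012, 0.024).
With 99% confidence, each one-unit increase in fertilizer application rate is associated with a change of between 0.012 and 0.024 tonnes/ha in crop yield.

(0.012, 0.024)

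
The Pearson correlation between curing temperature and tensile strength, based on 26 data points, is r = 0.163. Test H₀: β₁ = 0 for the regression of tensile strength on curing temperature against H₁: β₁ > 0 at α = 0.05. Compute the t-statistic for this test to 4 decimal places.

t = r·√(n − 2)/√(1 − r²) = 0.163·√24/√0.973431 = 0.8094.
df = n − 2 = 24.
One-sided p ≈ 0.2131, which is ≥ 0.05, so fail to reject H₀.
The data do not give significant evidence of a linear association between curing temperature and tensile strength.

t = 0.8094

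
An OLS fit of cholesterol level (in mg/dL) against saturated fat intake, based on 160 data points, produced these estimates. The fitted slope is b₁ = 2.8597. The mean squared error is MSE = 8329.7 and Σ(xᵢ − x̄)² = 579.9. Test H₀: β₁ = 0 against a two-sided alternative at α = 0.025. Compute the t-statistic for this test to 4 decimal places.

t = 0.7545

SE(b₁) = √(MSE/Sₓₓ) = √(8329.7/579.9) = 3.78999.
t = 2.8597 / 3.78999 = 0.7545.
df = n − 2 = 158.
Two-sided p ≈ 0.4516, which is ≥ 0.025, so fail to reject H₀.
The data do not give significant evidence of an association between saturated fat intake and cholesterol level.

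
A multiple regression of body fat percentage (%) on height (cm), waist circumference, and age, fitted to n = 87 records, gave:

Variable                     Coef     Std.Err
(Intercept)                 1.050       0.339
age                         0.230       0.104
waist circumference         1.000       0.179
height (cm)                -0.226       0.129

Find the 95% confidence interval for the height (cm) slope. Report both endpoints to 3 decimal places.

Read off: b = -0.226, SE = 0.129 for height (cm).
df = n − k − 1 = 87 − 3 − 1 = 83.
t* = t_{0.025, 83} = 1.98896.
Margin = t* × SE = 1.98896 × 0.129 = 0.25658.
CI: -0.226 ± 0.25658 → (-0.483, 0.031).

(-0.483, 0.031)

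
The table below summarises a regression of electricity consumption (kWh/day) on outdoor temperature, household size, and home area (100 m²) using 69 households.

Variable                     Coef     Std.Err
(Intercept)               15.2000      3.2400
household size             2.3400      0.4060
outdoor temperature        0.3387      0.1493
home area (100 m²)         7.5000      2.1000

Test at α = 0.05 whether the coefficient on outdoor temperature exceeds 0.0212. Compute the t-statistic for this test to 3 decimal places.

t = 2.127

Read off: b = 0.3387, SE = 0.1493 for outdoor temperature.
H₀: β₁ = 0.0212 vs H₁: β₁ > 0.0212.
t = (0.3387 − 0.0212) / 0.1493 = 2.127.
df = n − k − 1 = 69 − 3 − 1 = 65.
One-sided p ≈ 0.0186, which is < 0.05, so reject H₀.
There is evidence that the true slope on outdoor temperature exceeds 0.0212 kWh/day per unit, holding the other predictors fixed.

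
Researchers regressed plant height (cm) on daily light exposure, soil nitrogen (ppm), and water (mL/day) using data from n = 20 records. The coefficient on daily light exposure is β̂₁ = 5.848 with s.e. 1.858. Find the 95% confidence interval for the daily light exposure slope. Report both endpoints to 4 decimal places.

(1.9092, 9.7868)

df = n − k − 1 = 20 − 3 − 1 = 16.
t* = t_{0.025, 16} = 2.119905.
Margin = t* × SE = 2.119905 × 1.858 = 3.938784.
CI: 5.848 ± 3.938784 → (1.9092, 9.7868).
With 95% confidence, each one-unit increase in daily light exposure is associated with a change of between 1.9092 and 9.7868 cm in plant height, holding the other predictors fixed.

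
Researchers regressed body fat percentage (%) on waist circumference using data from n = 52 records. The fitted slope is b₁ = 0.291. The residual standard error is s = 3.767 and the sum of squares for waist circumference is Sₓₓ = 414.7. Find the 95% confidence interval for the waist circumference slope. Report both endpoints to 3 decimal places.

SE(b₁) = s/√Sₓₓ = 3.767/√414.7 = 0.184982.
df = n − 2 = 50.
t* = t_{0.025, 50} = 2.008559.
Margin = t* × SE = 2.008559 × 0.184982 = 0.37155.
CI: 0.291 ± 0.37155 → (-0.081, 0.663).
With 95% confidence, each one-unit increase in waist circumference is associated with a change of between -0.081 and 0.663 % in body fat percentage.

(-0.081, 0.663)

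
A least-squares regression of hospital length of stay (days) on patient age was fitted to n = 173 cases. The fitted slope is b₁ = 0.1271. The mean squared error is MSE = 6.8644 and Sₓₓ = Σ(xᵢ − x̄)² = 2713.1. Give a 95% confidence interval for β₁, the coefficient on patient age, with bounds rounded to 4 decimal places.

(0.0278, 0.2264)

SE(b₁) = √(MSE/Sₓₓ) = √(6.8644/2713.1) = 0.0503.
df = n − 2 = 171.
t* = t_{0.025, 171} = 1.973934.
Margin = t* × SE = 1.973934 × 0.0503 = 0.099289.
CI: 0.1271 ± 0.099289 → (0.0278, 0.2264).
With 95% confidence, each one-unit increase in patient age is associated with a change of between 0.0278 and 0.2264 days in hospital length of stay.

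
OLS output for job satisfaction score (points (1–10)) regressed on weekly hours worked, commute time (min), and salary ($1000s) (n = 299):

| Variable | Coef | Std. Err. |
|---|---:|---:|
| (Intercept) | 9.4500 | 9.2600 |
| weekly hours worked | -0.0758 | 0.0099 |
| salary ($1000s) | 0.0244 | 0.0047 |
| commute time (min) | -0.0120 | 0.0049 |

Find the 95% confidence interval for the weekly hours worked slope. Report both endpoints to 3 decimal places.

(-0.095, -0.056)

Read off: b = -0.0758, SE = 0.0099 for weekly hours worked.
df = n − k − 1 = 299 − 3 − 1 = 295.
t* = t_{0.025, 295} = 1.968038.
Margin = t* × SE = 1.968038 × 0.0099 = 0.01948.
CI: -0.0758 ± 0.01948 → (-0.095, -0.056).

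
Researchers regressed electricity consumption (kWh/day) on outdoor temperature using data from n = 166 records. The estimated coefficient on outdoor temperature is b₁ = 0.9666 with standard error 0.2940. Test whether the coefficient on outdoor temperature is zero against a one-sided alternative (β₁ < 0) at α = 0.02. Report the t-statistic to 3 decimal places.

t = 3.288

H₀: β₁ = 0 vs H₁: β₁ < 0.
t = (b₁ − β₁⁰)/SE = 0.9666 / 0.2940 = 3.288.
df = n − 2 = 166 − 2 = 164.
One-sided p ≈ 0.9994, which is ≥ 0.02, so fail to reject H₀.
The data do not give significant evidence that the true slope on outdoor temperature is negative.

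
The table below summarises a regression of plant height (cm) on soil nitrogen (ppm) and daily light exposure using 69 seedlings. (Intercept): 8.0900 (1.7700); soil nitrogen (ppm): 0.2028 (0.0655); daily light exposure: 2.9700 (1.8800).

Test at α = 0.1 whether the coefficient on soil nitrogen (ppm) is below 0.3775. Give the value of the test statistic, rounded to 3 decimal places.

t = -2.667

Read off: b = 0.2028, SE = 0.0655 for soil nitrogen (ppm).
H₀: β₁ = 0.3775 vs H₁: β₁ < 0.3775.
t = (0.2028 − 0.3775) / 0.0655 = -2.667.
df = n − k − 1 = 69 − 2 − 1 = 66.
One-sided p ≈ 0.0048, which is < 0.1, so reject H₀.
There is evidence that the true slope on soil nitrogen (ppm) is below 0.3775 cm per unit, holding the other predictors fixed.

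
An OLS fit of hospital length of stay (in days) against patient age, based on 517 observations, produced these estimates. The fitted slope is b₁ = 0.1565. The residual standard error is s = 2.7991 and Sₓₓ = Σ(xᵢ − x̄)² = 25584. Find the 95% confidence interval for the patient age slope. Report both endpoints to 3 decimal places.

SE(b₁) = s/√Sₓₓ = 2.7991/√25584 = 0.0174998.
df = n − 2 = 515.
t* = t_{0.025, 515} = 1.964581.
Margin = t* × SE = 1.964581 × 0.0174998 = 0.03438.
CI: 0.1565 ± 0.03438 → (0.122, 0.191).
With 95% confidence, each one-unit increase in patient age is associated with a change of between 0.122 and 0.191 days in hospital length of stay.

(0.122, 0.191)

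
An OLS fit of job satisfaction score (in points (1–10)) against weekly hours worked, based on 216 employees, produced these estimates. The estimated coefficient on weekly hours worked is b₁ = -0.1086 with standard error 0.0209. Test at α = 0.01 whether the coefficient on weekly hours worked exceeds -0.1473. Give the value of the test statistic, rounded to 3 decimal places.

H₀: β₁ = -0.1473 vs H₁: β₁ > -0.1473.
t = (b₁ − β₁⁰)/SE = (-0.1086 − (-0.1473)) / 0.0209 = 1.852.
df = n − 2 = 216 − 2 = 214.
One-sided p ≈ 0.0327, which is ≥ 0.01, so fail to reject H₀.
The data do not give significant evidence that the true slope on weekly hours worked exceeds -0.1473 points (1–10) per unit.

t = 1.852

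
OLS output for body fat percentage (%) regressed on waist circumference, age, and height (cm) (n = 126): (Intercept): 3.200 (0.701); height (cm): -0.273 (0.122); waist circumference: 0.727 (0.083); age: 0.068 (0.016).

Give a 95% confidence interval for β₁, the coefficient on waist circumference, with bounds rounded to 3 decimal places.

(0.563, 0.891)

Read off: b = 0.727, SE = 0.083 for waist circumference.
df = n − k − 1 = 126 − 3 − 1 = 122.
t* = t_{0.025, 122} = 1.9796.
Margin = t* × SE = 1.9796 × 0.083 = 0.16431.
CI: 0.727 ± 0.16431 → (0.563, 0.891).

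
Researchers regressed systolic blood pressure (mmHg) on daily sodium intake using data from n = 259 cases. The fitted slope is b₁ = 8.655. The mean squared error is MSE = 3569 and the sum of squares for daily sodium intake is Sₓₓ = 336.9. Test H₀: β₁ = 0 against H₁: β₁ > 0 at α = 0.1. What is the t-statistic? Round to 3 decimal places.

t = 2.659

SE(b₁) = √(MSE/Sₓₓ) = √(3569/336.9) = 3.25479.
t = 8.655 / 3.25479 = 2.659.
df = n − 2 = 257.
One-sided p ≈ 0.0042, which is < 0.1, so reject H₀.
There is evidence that the true slope on daily sodium intake is positive.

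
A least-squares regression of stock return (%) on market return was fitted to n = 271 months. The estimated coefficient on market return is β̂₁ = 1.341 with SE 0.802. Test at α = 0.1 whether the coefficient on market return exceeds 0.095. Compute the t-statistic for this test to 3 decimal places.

t = 1.554

H₀: β₁ = 0.095 vs H₁: β₁ > 0.095.
t = (β̂₁ − β₁⁰)/SE = (1.341 − 0.095) / 0.802 = 1.554.
df = n − 2 = 271 − 2 = 269.
One-sided p ≈ 0.0607, which is < 0.1, so reject H₀.
There is evidence that the true slope on market return exceeds 0.095 % per unit.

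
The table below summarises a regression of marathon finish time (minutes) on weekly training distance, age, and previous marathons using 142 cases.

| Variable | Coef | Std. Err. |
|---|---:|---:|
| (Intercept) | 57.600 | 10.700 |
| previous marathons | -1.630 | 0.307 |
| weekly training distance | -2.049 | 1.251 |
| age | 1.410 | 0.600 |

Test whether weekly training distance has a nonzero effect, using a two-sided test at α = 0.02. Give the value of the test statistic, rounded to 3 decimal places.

t = -1.638

Read off: b = -2.049, SE = 1.251 for weekly training distance.
H₀: β₁ = 0 vs H₁: β₁ ≠ 0.
t = -2.049 / 1.251 = -1.638.
df = n − k − 1 = 142 − 3 − 1 = 138.
Two-sided p ≈ 0.1037, which is ≥ 0.02, so fail to reject H₀.
The data do not give significant evidence of an association between weekly training distance and marathon finish time, after adjusting for the other predictors.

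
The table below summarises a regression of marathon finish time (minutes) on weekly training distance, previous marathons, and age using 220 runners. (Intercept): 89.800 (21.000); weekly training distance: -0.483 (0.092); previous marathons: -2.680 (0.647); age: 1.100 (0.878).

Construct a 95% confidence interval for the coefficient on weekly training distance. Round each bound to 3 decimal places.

(-0.664, -0.302)

Read off: b = -0.483, SE = 0.092 for weekly training distance.
df = n − k − 1 = 220 − 3 − 1 = 216.
t* = t_{0.025, 216} = 1.971007.
Margin = t* × SE = 1.971007 × 0.092 = 0.18133.
CI: -0.483 ± 0.18133 → (-0.664, -0.302).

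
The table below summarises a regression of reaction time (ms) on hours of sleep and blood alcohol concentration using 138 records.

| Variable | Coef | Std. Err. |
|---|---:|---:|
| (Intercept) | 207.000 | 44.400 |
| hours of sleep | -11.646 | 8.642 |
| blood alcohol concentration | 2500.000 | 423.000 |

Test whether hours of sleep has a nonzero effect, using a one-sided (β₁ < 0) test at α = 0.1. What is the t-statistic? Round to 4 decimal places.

Read off: b = -11.646, SE = 8.642 for hours of sleep.
H₀: β₁ = 0 vs H₁: β₁ < 0.
t = -11.646 / 8.642 = -1.3476.
df = n − k − 1 = 138 − 2 − 1 = 135.
One-sided p ≈ 0.0900, which is < 0.1, so reject H₀.
There is evidence that the true slope on hours of sleep is negative, holding the other predictors fixed.

t = -1.3476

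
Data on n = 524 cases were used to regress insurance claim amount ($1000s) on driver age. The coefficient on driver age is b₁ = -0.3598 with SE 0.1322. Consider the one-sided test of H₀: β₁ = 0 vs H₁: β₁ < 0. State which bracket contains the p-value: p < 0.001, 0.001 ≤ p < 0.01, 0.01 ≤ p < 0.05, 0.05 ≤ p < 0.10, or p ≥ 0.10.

0.001 ≤ p < 0.01

t = -0.3598 / 0.1322 = -2.722.
df = n − 2 = 524 − 2 = 522.
One-sided p = P(T_{522} < t) ≈ 0.0034.
So 0.001 ≤ p < 0.01.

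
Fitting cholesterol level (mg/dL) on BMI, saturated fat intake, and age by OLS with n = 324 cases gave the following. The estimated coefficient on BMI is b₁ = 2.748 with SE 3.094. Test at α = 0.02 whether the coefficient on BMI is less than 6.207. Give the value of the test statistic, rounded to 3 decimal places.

H₀: β₁ = 6.207 vs H₁: β₁ < 6.207.
t = (b₁ − β₁⁰)/SE = (2.748 − 6.207) / 3.094 = -1.118.
df = n − k − 1 = 324 − 3 − 1 = 320.
One-sided p ≈ 0.1322, which is ≥ 0.02, so fail to reject H₀.
The data do not give significant evidence that the true slope on BMI is below 6.207 mg/dL per unit, holding the other predictors fixed.

t = -1.118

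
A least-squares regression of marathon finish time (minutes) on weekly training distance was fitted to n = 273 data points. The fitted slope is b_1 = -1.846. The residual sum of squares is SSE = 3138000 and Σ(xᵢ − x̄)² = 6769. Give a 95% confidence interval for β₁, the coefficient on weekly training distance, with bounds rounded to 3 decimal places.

MSE = SSE/(n − 2) = 3138000/271 = 11579.3.
SE(b_1) = √(MSE/Sₓₓ) = √(11579.3/6769) = 1.30792.
df = n − 2 = 271.
t* = t_{0.025, 271} = 1.968756.
Margin = t* × SE = 1.968756 × 1.30792 = 2.57497.
CI: -1.846 ± 2.57497 → (-4.421, 0.729).
With 95% confidence, each one-unit increase in weekly training distance is associated with a change of between -4.421 and 0.729 minutes in marathon finish time.

(-4.421, 0.729)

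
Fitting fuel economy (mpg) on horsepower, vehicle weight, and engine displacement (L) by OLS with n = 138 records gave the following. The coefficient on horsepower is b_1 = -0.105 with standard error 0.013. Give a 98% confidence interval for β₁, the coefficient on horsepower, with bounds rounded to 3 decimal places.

(-0.136, -0.074)

df = n − k − 1 = 138 − 3 − 1 = 134.
t* = t_{0.01, 134} = 2.354498.
Margin = t* × SE = 2.354498 × 0.013 = 0.03061.
CI: -0.105 ± 0.03061 → (-0.136, -0.074).
With 98% confidence, each one-unit increase in horsepower is associated with a change of between -0.136 and -0.074 mpg in fuel economy, holding the other predictors fixed.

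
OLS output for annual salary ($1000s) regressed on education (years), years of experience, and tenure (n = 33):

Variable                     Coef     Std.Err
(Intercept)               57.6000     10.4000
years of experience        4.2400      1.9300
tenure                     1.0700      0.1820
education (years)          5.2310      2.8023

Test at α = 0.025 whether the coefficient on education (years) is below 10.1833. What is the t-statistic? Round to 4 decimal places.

Read off: b = 5.2310, SE = 2.8023 for education (years).
H₀: β₁ = 10.1833 vs H₁: β₁ < 10.1833.
t = (5.2310 − 10.1833) / 2.8023 = -1.7672.
df = n − k − 1 = 33 − 3 − 1 = 29.
One-sided p ≈ 0.0439, which is ≥ 0.025, so fail to reject H₀.
The data do not give significant evidence that the true slope on education (years) is below 10.1833 $1000s per unit, holding the other predictors fixed.

t = -1.7672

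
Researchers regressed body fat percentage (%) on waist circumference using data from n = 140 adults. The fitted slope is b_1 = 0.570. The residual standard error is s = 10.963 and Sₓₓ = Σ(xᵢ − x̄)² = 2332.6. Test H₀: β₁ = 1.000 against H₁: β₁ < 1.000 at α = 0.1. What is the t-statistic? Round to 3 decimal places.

t = -1.894

SE(b_1) = s/√Sₓₓ = 10.963/√2332.6 = 0.226991.
t = (0.570 − 1.000) / 0.226991 = -1.894.
df = n − 2 = 138.
One-sided p ≈ 0.0301, which is < 0.1, so reject H₀.
There is evidence that the true slope on waist circumference is below 1.000 % per unit.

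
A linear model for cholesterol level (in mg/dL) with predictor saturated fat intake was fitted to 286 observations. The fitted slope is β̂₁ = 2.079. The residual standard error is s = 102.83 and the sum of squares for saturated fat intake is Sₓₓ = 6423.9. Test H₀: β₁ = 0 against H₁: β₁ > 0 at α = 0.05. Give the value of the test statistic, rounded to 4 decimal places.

SE(β̂₁) = s/√Sₓₓ = 102.83/√6423.9 = 1.28298.
t = 2.079 / 1.28298 = 1.6204.
df = n − 2 = 284.
One-sided p ≈ 0.0531, which is ≥ 0.05, so fail to reject H₀.
The data do not give significant evidence that the true slope on saturated fat intake is positive.

t = 1.6204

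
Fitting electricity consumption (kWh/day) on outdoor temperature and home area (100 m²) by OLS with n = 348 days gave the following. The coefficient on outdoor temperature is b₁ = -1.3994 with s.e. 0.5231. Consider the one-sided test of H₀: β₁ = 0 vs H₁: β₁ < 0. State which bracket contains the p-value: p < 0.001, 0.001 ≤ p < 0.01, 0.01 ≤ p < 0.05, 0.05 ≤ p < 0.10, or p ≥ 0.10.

t = -1.3994 / 0.5231 = -2.675.
df = n − k − 1 = 348 − 2 − 1 = 345.
One-sided p = P(T_{345} < t) ≈ 0.0039.
So 0.001 ≤ p < 0.01.

0.001 ≤ p < 0.01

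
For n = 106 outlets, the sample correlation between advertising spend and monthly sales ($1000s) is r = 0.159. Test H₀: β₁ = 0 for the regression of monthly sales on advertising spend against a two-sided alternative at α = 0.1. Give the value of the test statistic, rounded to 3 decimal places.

t = r·√(n − 2)/√(1 − r²) = 0.159·√104/√0.974719 = 1.642.
df = n − 2 = 104.
Two-sided p ≈ 0.1035, which is ≥ 0.1, so fail to reject H₀.
The data do not give significant evidence of a linear association between advertising spend and monthly sales.

t = 1.642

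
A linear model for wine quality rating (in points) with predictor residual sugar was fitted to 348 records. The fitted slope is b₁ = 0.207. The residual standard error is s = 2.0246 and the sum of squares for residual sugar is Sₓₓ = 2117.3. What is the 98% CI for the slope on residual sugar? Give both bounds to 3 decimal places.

(0.104, 0.310)

SE(b₁) = s/√Sₓₓ = 2.0246/√2117.3 = 0.0439995.
df = n − 2 = 346.
t* = t_{0.01, 346} = 2.337173.
Margin = t* × SE = 2.337173 × 0.0439995 = 0.10283.
CI: 0.207 ± 0.10283 → (0.104, 0.310).
With 98% confidence, each one-unit increase in residual sugar is associated with a change of between 0.104 and 0.310 points in wine quality rating.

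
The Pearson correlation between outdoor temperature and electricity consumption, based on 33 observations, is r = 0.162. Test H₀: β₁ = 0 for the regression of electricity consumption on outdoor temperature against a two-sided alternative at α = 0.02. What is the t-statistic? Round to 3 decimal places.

t = 0.914

t = r·√(n − 2)/√(1 − r²) = 0.162·√31/√0.973756 = 0.914.
df = n − 2 = 31.
Two-sided p ≈ 0.3677, which is ≥ 0.02, so fail to reject H₀.
The data do not give significant evidence of a linear association between outdoor temperature and electricity consumption.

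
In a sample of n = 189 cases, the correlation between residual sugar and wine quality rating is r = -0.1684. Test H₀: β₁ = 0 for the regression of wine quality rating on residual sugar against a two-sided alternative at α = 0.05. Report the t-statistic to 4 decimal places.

t = -2.3362

t = r·√(n − 2)/√(1 − r²) = -0.1684·√187/√0.971641 = -2.3362.
df = n − 2 = 187.
Two-sided p ≈ 0.0205, which is < 0.05, so reject H₀.
There is evidence of a linear association between residual sugar and wine quality rating.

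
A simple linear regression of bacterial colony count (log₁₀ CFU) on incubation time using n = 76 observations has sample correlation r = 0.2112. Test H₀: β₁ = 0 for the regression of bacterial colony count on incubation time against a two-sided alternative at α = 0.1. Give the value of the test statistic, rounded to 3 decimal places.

t = 1.859

t = r·√(n − 2)/√(1 − r²) = 0.2112·√74/√0.955395 = 1.859.
df = n − 2 = 74.
Two-sided p ≈ 0.0670, which is < 0.1, so reject H₀.
There is evidence of a linear association between incubation time and bacterial colony count.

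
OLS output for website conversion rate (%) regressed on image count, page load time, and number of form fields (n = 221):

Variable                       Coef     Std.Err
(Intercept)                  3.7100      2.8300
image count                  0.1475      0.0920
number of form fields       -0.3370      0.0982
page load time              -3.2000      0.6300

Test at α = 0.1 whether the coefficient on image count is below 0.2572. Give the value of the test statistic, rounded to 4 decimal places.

t = -1.1924

Read off: b = 0.1475, SE = 0.0920 for image count.
H₀: β₁ = 0.2572 vs H₁: β₁ < 0.2572.
t = (0.1475 − 0.2572) / 0.0920 = -1.1924.
df = n − k − 1 = 221 − 3 − 1 = 217.
One-sided p ≈ 0.1172, which is ≥ 0.1, so fail to reject H₀.
The data do not give significant evidence that the true slope on image count is below 0.2572 % per unit, holding the other predictors fixed.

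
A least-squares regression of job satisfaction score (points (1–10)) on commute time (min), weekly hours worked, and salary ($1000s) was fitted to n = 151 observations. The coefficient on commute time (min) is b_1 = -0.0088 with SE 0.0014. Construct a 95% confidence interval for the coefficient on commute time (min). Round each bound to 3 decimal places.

(-0.012, -0.006)

df = n − k − 1 = 151 − 3 − 1 = 147.
t* = t_{0.025, 147} = 1.976233.
Margin = t* × SE = 1.976233 × 0.0014 = 0.00277.
CI: -0.0088 ± 0.00277 → (-0.012, -0.006).
With 95% confidence, each one-unit increase in commute time (min) is associated with a change of between -0.012 and -0.006 points (1–10) in job satisfaction score, holding the other predictors fixed.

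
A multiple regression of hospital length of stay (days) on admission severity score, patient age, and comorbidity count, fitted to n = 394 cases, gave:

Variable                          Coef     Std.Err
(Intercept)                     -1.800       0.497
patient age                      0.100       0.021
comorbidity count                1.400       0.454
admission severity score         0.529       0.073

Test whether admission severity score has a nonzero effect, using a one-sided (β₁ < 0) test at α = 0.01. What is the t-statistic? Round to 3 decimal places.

t = 7.247

Read off: b = 0.529, SE = 0.073 for admission severity score.
H₀: β₁ = 0 vs H₁: β₁ < 0.
t = 0.529 / 0.073 = 7.247.
df = n − k − 1 = 394 − 3 − 1 = 390.
One-sided p ≈ 1.0000, which is ≥ 0.01, so fail to reject H₀.
The data do not give significant evidence that the true slope on admission severity score is negative, holding the other predictors fixed.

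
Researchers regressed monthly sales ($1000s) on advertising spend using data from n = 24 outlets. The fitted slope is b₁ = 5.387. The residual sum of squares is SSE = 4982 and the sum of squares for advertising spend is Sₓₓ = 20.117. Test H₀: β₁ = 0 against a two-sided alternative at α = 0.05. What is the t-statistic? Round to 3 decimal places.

MSE = SSE/(n − 2) = 4982/22 = 226.455.
SE(b₁) = √(MSE/Sₓₓ) = √(226.455/20.117) = 3.35513.
t = 5.387 / 3.35513 = 1.606.
df = n − 2 = 22.
Two-sided p ≈ 0.1226, which is ≥ 0.05, so fail to reject H₀.
The data do not give significant evidence of an association between advertising spend and monthly sales.

t = 1.606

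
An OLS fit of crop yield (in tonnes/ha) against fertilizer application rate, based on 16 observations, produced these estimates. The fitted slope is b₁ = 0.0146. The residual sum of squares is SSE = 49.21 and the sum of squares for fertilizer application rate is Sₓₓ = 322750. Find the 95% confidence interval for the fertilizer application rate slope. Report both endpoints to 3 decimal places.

(0.008, 0.022)

MSE = SSE/(n − 2) = 49.21/14 = 3.515.
SE(b₁) = √(MSE/Sₓₓ) = √(3.515/322750) = 0.00330012.
df = n − 2 = 14.
t* = t_{0.025, 14} = 2.144787.
Margin = t* × SE = 2.144787 × 0.00330012 = 0.00708.
CI: 0.0146 ± 0.00708 → (0.008, 0.022).
With 95% confidence, each one-unit increase in fertilizer application rate is associated with a change of between 0.008 and 0.022 tonnes/ha in crop yield.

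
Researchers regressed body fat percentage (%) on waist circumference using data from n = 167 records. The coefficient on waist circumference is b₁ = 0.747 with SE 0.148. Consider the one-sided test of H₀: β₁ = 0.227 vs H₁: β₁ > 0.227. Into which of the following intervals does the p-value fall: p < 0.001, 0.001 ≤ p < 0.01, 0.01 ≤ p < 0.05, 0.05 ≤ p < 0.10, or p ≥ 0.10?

p < 0.001

t = (0.747 − 0.227) / 0.148 = 3.514.
df = n − 2 = 167 − 2 = 165.
One-sided p = P(T_{165} > t) ≈ 0.0003.
So p < 0.001.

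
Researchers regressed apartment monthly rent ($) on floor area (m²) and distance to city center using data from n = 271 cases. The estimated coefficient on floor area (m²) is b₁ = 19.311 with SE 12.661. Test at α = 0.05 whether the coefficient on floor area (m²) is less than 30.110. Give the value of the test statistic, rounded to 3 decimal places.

t = -0.853

H₀: β₁ = 30.110 vs H₁: β₁ < 30.110.
t = (b₁ − β₁⁰)/SE = (19.311 − 30.110) / 12.661 = -0.853.
df = n − k − 1 = 271 − 2 − 1 = 268.
One-sided p ≈ 0.1972, which is ≥ 0.05, so fail to reject H₀.
The data do not give significant evidence that the true slope on floor area (m²) is below 30.110 $ per unit, holding the other predictors fixed.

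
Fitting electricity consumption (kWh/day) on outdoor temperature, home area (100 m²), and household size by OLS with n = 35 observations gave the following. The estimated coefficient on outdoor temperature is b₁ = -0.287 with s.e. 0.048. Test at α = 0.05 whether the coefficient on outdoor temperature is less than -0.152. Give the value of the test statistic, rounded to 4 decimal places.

t = -2.8125

H₀: β₁ = -0.152 vs H₁: β₁ < -0.152.
t = (b₁ − β₁⁰)/SE = (-0.287 − (-0.152)) / 0.048 = -2.8125.
df = n − k − 1 = 35 − 3 − 1 = 31.
One-sided p ≈ 0.0042, which is < 0.05, so reject H₀.
There is evidence that the true slope on outdoor temperature is below -0.152 kWh/day per unit, holding the other predictors fixed.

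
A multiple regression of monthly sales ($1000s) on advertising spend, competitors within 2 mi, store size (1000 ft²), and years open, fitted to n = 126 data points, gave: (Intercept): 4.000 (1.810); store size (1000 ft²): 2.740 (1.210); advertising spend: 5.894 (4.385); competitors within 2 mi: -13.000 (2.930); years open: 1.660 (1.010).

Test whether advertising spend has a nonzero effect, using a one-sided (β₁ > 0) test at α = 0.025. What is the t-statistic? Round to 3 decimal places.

Read off: b = 5.894, SE = 4.385 for advertising spend.
H₀: β₁ = 0 vs H₁: β₁ > 0.
t = 5.894 / 4.385 = 1.344.
df = n − k − 1 = 126 − 4 − 1 = 121.
One-sided p ≈ 0.0907, which is ≥ 0.025, so fail to reject H₀.
The data do not give significant evidence that the true slope on advertising spend is positive, holding the other predictors fixed.

t = 1.344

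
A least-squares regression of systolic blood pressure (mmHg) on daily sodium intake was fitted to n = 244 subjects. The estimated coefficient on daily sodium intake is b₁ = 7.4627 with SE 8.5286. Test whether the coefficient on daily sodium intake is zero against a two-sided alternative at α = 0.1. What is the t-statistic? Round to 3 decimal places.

H₀: β₁ = 0 vs H₁: β₁ ≠ 0.
t = (b₁ − β₁⁰)/SE = 7.4627 / 8.5286 = 0.875.
df = n − 2 = 244 − 2 = 242.
Two-sided p ≈ 0.3824, which is ≥ 0.1, so fail to reject H₀.
The data do not give significant evidence of an association between daily sodium intake and systolic blood pressure.

t = 0.875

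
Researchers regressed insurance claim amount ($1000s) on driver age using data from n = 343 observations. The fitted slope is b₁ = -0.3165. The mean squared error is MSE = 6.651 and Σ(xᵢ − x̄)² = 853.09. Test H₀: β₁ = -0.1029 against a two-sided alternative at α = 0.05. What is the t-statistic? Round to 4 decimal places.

SE(b₁) = √(MSE/Sₓₓ) = √(6.651/853.09) = 0.088297.
t = (-0.3165 − (-0.1029)) / 0.088297 = -2.4191.
df = n − 2 = 341.
Two-sided p ≈ 0.0161, which is < 0.05, so reject H₀.
There is evidence that the true slope on driver age differs from -0.1029 $1000s per unit.

t = -2.4191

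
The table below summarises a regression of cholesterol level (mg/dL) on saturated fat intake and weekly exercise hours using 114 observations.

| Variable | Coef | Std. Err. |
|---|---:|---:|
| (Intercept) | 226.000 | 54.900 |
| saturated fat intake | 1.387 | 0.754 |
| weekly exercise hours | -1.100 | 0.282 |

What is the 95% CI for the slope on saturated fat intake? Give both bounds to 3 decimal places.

(-0.107, 2.881)

Read off: b = 1.387, SE = 0.754 for saturated fat intake.
df = n − k − 1 = 114 − 2 − 1 = 111.
t* = t_{0.025, 111} = 1.981567.
Margin = t* × SE = 1.981567 × 0.754 = 1.49410.
CI: 1.387 ± 1.49410 → (-0.107, 2.881).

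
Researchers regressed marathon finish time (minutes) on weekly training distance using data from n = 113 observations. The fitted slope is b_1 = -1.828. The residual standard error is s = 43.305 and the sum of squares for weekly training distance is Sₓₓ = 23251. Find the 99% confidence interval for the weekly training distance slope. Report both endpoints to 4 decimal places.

(-2.5723, -1.0837)

SE(b_1) = s/√Sₓₓ = 43.305/√23251 = 0.283999.
df = n − 2 = 111.
t* = t_{0.005, 111} = 2.620849.
Margin = t* × SE = 2.620849 × 0.283999 = 0.744319.
CI: -1.828 ± 0.744319 → (-2.5723, -1.0837).
With 99% confidence, each one-unit increase in weekly training distance is associated with a change of between -2.5723 and -1.0837 minutes in marathon finish time.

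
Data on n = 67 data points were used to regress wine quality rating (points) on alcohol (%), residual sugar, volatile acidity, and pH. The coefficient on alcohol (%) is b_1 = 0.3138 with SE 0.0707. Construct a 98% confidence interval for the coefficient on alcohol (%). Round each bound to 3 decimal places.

df = n − k − 1 = 67 − 4 − 1 = 62.
t* = t_{0.01, 62} = 2.388011.
Margin = t* × SE = 2.388011 × 0.0707 = 0.16883.
CI: 0.3138 ± 0.16883 → (0.145, 0.483).
With 98% confidence, each one-unit increase in alcohol (%) is associated with a change of between 0.145 and 0.483 points in wine quality rating, holding the other predictors fixed.

(0.145, 0.483)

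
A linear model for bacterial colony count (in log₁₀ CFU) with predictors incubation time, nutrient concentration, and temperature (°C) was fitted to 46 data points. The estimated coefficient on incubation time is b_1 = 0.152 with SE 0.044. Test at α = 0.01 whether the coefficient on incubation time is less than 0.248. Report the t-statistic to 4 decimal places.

H₀: β₁ = 0.248 vs H₁: β₁ < 0.248.
t = (b_1 − β₁⁰)/SE = (0.152 − 0.248) / 0.044 = -2.1818.
df = n − k − 1 = 46 − 3 − 1 = 42.
One-sided p ≈ 0.0174, which is ≥ 0.01, so fail to reject H₀.
The data do not give significant evidence that the true slope on incubation time is below 0.248 log₁₀ CFU per unit, holding the other predictors fixed.

t = -2.1818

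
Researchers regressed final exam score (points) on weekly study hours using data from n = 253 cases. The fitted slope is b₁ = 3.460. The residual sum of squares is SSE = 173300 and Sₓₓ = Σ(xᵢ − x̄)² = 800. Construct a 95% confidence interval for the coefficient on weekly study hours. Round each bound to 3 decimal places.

MSE = SSE/(n − 2) = 173300/251 = 690.438.
SE(b₁) = √(MSE/Sₓₓ) = √(690.438/800) = 0.929004.
df = n − 2 = 251.
t* = t_{0.025, 251} = 1.96946.
Margin = t* × SE = 1.96946 × 0.929004 = 1.82964.
CI: 3.460 ± 1.82964 → (1.630, 5.290).
With 95% confidence, each one-unit increase in weekly study hours is associated with a change of between 1.630 and 5.290 points in final exam score.

(1.630, 5.290)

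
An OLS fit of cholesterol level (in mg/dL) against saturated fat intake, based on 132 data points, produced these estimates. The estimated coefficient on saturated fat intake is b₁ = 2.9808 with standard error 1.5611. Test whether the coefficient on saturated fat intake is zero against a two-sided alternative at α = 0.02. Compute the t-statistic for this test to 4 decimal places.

t = 1.9094

H₀: β₁ = 0 vs H₁: β₁ ≠ 0.
t = (b₁ − β₁⁰)/SE = 2.9808 / 1.5611 = 1.9094.
df = n − 2 = 132 − 2 = 130.
Two-sided p ≈ 0.0584, which is ≥ 0.02, so fail to reject H₀.
The data do not give significant evidence of an association between saturated fat intake and cholesterol level.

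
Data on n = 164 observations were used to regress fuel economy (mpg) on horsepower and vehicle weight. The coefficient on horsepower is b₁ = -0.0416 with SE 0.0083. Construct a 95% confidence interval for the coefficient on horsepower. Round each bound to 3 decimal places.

df = n − k − 1 = 164 − 2 − 1 = 161.
t* = t_{0.025, 161} = 1.974808.
Margin = t* × SE = 1.974808 × 0.0083 = 0.01639.
CI: -0.0416 ± 0.01639 → (-0.058, -0.025).
With 95% confidence, each one-unit increase in horsepower is associated with a change of between -0.058 and -0.025 mpg in fuel economy, holding the other predictors fixed.

(-0.058, -0.025)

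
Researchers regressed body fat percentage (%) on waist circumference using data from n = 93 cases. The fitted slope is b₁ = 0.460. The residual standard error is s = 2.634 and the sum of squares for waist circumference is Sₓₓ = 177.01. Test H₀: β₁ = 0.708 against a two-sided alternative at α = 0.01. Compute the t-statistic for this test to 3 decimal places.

t = -1.253

SE(b₁) = s/√Sₓₓ = 2.634/√177.01 = 0.197978.
t = (0.460 − 0.708) / 0.197978 = -1.253.
df = n − 2 = 91.
Two-sided p ≈ 0.2135, which is ≥ 0.01, so fail to reject H₀.
The data are consistent with a true slope of 0.708 % per unit of waist circumference.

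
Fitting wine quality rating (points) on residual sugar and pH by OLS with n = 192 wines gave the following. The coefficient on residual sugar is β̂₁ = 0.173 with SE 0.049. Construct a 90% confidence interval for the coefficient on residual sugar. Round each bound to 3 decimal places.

df = n − k − 1 = 192 − 2 − 1 = 189.
t* = t_{0.05, 189} = 1.652956.
Margin = t* × SE = 1.652956 × 0.049 = 0.08099.
CI: 0.173 ± 0.08099 → (0.092, 0.254).
With 90% confidence, each one-unit increase in residual sugar is associated with a change of between 0.092 and 0.254 points in wine quality rating, holding the other predictors fixed.

(0.092, 0.254)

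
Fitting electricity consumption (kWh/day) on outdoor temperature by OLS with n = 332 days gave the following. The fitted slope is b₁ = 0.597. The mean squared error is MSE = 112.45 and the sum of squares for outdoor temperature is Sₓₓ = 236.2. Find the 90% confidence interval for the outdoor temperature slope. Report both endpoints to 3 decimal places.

(-0.541, 1.735)

SE(b₁) = √(MSE/Sₓₓ) = √(112.45/236.2) = 0.689985.
df = n − 2 = 330.
t* = t_{0.05, 330} = 1.649484.
Margin = t* × SE = 1.649484 × 0.689985 = 1.13812.
CI: 0.597 ± 1.13812 → (-0.541, 1.735).
With 90% confidence, each one-unit increase in outdoor temperature is associated with a change of between -0.541 and 1.735 kWh/day in electricity consumption.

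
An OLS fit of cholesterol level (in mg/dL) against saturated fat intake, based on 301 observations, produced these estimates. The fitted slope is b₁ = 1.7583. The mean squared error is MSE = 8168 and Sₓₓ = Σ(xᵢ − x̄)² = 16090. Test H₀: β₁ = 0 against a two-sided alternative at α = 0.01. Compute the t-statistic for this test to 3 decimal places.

SE(b₁) = √(MSE/Sₓₓ) = √(8168/16090) = 0.712492.
t = 1.7583 / 0.712492 = 2.468.
df = n − 2 = 299.
Two-sided p ≈ 0.0142, which is ≥ 0.01, so fail to reject H₀.
The data do not give significant evidence of an association between saturated fat intake and cholesterol level.

t = 2.468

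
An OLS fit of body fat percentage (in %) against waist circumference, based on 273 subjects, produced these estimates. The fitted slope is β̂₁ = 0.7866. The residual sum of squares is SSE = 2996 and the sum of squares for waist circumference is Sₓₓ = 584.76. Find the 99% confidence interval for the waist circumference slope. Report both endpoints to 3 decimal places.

(0.430, 1.143)

MSE = SSE/(n − 2) = 2996/271 = 11.0554.
SE(β̂₁) = √(MSE/Sₓₓ) = √(11.0554/584.76) = 0.137498.
df = n − 2 = 271.
t* = t_{0.005, 271} = 2.594092.
Margin = t* × SE = 2.594092 × 0.137498 = 0.35668.
CI: 0.7866 ± 0.35668 → (0.430, 1.143).
With 99% confidence, each one-unit increase in waist circumference is associated with a change of between 0.430 and 1.143 % in body fat percentage.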